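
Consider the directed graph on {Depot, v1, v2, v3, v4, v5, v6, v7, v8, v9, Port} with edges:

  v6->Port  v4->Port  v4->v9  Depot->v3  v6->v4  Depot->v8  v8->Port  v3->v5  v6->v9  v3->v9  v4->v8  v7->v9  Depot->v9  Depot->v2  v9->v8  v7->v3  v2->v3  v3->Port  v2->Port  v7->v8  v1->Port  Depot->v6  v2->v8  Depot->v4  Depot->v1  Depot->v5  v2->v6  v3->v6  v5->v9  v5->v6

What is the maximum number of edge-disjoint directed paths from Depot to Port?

Assign every edge capacity 1; by Menger, the answer equals the max flow.
Path Depot→v1→Port (+1); total 1.
Path Depot→v2→Port (+1); total 2.
Path Depot→v3→Port (+1); total 3.
Path Depot→v4→Port (+1); total 4.
Path Depot→v6→Port (+1); total 5.
Path Depot→v8→Port (+1); total 6.
No residual Depot→Port path; max flow = 6.
Certifying cut of size 6: {Depot→v1, Depot→v2, Depot→v3, v4→Port, v6→Port, v8→Port}.

6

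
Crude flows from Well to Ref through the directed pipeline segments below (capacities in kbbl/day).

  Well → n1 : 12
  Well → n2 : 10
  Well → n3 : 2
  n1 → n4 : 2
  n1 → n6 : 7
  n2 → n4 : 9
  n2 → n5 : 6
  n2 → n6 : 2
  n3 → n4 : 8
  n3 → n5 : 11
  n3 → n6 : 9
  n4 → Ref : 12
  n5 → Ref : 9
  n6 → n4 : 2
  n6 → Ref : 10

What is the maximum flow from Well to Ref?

21

Augment Well→n1→n4→Ref: bottleneck 2, flow now 2.
Augment Well→n1→n6→Ref: bottleneck 7, flow now 9.
Augment Well→n2→n4→Ref: bottleneck 9, flow now 18.
Augment Well→n2→n5→Ref: bottleneck 1, flow now 19.
Augment Well→n3→n4→Ref: bottleneck 1, flow now 20.
Augment Well→n3→n5→Ref: bottleneck 1, flow now 21.
No augmenting path remains; maximum flow = 21.
In the residual graph, reachable from Well: {Well, n1}.
Min-cut edges: Well→n2 (10), Well→n3 (2), n1→n4 (2), n1→n6 (7); capacity 10 + 2 + 2 + 7 = 21.
This cut is saturated, so no flow can exceed 21.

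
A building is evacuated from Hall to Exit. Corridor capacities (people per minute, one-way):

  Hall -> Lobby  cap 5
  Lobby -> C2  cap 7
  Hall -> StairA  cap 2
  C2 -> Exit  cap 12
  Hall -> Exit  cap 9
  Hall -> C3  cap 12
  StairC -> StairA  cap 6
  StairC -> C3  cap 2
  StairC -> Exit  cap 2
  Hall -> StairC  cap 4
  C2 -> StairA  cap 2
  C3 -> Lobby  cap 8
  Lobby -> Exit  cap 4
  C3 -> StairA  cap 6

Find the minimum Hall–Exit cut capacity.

22

Augment Hall→Exit: bottleneck 9, flow now 9.
Augment Hall→StairC→Exit: bottleneck 2, flow now 11.
Augment Hall→Lobby→Exit: bottleneck 4, flow now 15.
Augment Hall→Lobby→C2→Exit: bottleneck 1, flow now 16.
Augment Hall→C3→Lobby→C2→Exit: bottleneck 6, flow now 22.
No augmenting path remains; maximum flow = 22.
By max-flow min-cut, the minimum cut capacity equals the max flow.
In the residual graph, reachable from Hall: {Hall, C3, StairC, Lobby, StairA}.
Min-cut edges: Hall→Exit (9), StairC→Exit (2), Lobby→C2 (7), Lobby→Exit (4); capacity 9 + 2 + 7 + 4 = 22.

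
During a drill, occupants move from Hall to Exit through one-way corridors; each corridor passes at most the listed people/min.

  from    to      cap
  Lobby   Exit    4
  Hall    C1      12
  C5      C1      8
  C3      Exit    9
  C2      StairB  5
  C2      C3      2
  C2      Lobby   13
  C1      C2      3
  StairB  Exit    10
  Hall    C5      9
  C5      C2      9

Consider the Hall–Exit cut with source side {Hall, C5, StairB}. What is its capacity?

39

Edges leaving {Hall, C5, StairB}: Hall→C1 (12), C5→C1 (8), C5→C2 (9), StairB→Exit (10).
Cut capacity = 12 + 8 + 9 + 10 = 39.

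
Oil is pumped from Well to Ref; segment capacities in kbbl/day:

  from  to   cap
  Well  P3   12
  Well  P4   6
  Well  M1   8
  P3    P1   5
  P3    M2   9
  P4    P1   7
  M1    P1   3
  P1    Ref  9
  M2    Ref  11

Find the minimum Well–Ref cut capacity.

18

Augment Well→P3→P1→Ref: bottleneck 5, flow now 5.
Augment Well→P3→M2→Ref: bottleneck 7, flow now 12.
Augment Well→P4→P1→Ref: bottleneck 4, flow now 16.
Augment Well→P4→P1→P3→M2→Ref: bottleneck 2, flow now 18. (uses reverse residual edge)
No augmenting path remains; maximum flow = 18.
By max-flow min-cut, the minimum cut capacity equals the max flow.
In the residual graph, reachable from Well: {Well, P3, P4, M1, P1}.
Min-cut edges: P3→M2 (9), P1→Ref (9); capacity 9 + 9 = 18.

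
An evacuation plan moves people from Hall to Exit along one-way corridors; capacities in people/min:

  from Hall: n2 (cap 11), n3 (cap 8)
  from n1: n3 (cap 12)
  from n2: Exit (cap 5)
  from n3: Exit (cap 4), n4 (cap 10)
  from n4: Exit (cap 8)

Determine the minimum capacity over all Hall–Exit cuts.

13

Augment Hall→n2→Exit: bottleneck 5, flow now 5.
Augment Hall→n3→Exit: bottleneck 4, flow now 9.
Augment Hall→n3→n4→Exit: bottleneck 4, flow now 13.
No augmenting path remains; maximum flow = 13.
By max-flow min-cut, the minimum cut capacity equals the max flow.
In the residual graph, reachable from Hall: {Hall, n2}.
Min-cut edges: Hall→n3 (8), n2→Exit (5); capacity 8 + 5 = 13.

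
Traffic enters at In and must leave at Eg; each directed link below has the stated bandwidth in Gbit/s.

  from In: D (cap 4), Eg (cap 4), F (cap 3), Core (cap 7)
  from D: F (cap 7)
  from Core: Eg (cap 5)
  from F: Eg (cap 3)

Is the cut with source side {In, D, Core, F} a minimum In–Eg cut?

Yes — it is a minimum cut (capacity 12).

Given cut capacity: 4 + 5 + 3 = 12.
Augment In→Eg: bottleneck 4, flow now 4.
Augment In→Core→Eg: bottleneck 5, flow now 9.
Augment In→F→Eg: bottleneck 3, flow now 12.
No augmenting path remains; maximum flow = 12.
Cut capacity 12 equals the max flow, so it is a minimum cut.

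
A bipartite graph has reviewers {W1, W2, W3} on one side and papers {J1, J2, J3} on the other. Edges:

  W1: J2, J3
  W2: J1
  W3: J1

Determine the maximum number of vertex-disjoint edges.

2

Unit-capacity flow: source→left, listed edges, right→sink; max matching = max flow.
Augmenting path W1→J2 (+1); matched 1.
Augmenting path W2→J1 (+1); matched 2.
No augmenting path remains; maximum matching = 2.
König certificate: {W1, J1} is a vertex cover of size 2 (every listed pair touches it), so no matching can be larger.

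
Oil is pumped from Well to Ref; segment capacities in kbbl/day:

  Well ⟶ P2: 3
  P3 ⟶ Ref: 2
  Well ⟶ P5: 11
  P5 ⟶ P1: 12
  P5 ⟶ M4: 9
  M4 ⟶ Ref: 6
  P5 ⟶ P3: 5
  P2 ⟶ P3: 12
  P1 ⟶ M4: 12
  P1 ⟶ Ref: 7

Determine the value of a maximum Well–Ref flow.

Augment Well→P2→P3→Ref: bottleneck 2, flow now 2.
Augment Well→P5→M4→Ref: bottleneck 6, flow now 8.
Augment Well→P5→P1→Ref: bottleneck 5, flow now 13.
No augmenting path remains; maximum flow = 13.
In the residual graph, reachable from Well: {Well, P2, P3}.
Min-cut edges: Well→P5 (11), P3→Ref (2); capacity 11 + 2 = 13.
This cut is saturated, so no flow can exceed 13.

13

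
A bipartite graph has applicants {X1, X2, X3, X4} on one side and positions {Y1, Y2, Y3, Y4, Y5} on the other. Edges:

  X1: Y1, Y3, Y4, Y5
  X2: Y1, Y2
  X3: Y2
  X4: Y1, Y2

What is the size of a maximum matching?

Unit-capacity flow: source→left, listed edges, right→sink; max matching = max flow.
Augmenting path X1→Y1 (+1); matched 1.
Augmenting path X2→Y2 (+1); matched 2.
Augmenting path X4→Y1→X1→Y3 (+1); matched 3.
No augmenting path remains; maximum matching = 3.
König certificate: {X1, Y1, Y2} is a vertex cover of size 3 (every listed pair touches it), so no matching can be larger.

3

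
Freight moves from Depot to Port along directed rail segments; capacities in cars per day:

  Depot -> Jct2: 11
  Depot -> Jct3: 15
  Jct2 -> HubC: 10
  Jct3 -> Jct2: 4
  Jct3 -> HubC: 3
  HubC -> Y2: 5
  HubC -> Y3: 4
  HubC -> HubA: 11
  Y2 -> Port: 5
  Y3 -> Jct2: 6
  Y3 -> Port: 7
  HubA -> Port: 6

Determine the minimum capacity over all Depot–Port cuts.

Augment Depot→Jct2→HubC→Y2→Port: bottleneck 5, flow now 5.
Augment Depot→Jct2→HubC→Y3→Port: bottleneck 4, flow now 9.
Augment Depot→Jct2→HubC→HubA→Port: bottleneck 1, flow now 10.
Augment Depot→Jct3→HubC→HubA→Port: bottleneck 3, flow now 13.
No augmenting path remains; maximum flow = 13.
By max-flow min-cut, the minimum cut capacity equals the max flow.
In the residual graph, reachable from Depot: {Depot, Jct2, Jct3}.
Min-cut edges: Jct2→HubC (10), Jct3→HubC (3); capacity 10 + 3 = 13.

13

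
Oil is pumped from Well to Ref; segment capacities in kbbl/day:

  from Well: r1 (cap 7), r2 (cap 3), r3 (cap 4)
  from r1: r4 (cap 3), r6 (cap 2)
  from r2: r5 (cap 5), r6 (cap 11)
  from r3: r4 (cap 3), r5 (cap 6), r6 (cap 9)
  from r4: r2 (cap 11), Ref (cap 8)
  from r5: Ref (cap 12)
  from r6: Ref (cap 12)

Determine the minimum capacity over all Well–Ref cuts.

12

Augment Well→r1→r4→Ref: bottleneck 3, flow now 3.
Augment Well→r1→r6→Ref: bottleneck 2, flow now 5.
Augment Well→r2→r5→Ref: bottleneck 3, flow now 8.
Augment Well→r3→r4→Ref: bottleneck 3, flow now 11.
Augment Well→r3→r5→Ref: bottleneck 1, flow now 12.
No augmenting path remains; maximum flow = 12.
By max-flow min-cut, the minimum cut capacity equals the max flow.
In the residual graph, reachable from Well: {Well, r1}.
Min-cut edges: Well→r2 (3), Well→r3 (4), r1→r4 (3), r1→r6 (2); capacity 3 + 4 + 3 + 2 = 12.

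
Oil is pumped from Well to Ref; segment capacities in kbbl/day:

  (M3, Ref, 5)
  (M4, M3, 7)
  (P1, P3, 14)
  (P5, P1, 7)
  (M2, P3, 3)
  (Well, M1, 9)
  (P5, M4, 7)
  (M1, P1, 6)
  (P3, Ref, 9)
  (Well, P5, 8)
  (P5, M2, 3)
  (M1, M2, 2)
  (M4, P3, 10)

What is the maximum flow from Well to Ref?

14

Augment Well→M1→P1→P3→Ref: bottleneck 6, flow now 6.
Augment Well→M1→M2→P3→Ref: bottleneck 2, flow now 8.
Augment Well→P5→P1→P3→Ref: bottleneck 1, flow now 9.
Augment Well→P5→M4→M3→Ref: bottleneck 5, flow now 14.
No augmenting path remains; maximum flow = 14.
In the residual graph, reachable from Well: {Well, M1, P5, P1, M4, M2, P3, M3}.
Min-cut edges: P3→Ref (9), M3→Ref (5); capacity 9 + 5 = 14.
This cut is saturated, so no flow can exceed 14.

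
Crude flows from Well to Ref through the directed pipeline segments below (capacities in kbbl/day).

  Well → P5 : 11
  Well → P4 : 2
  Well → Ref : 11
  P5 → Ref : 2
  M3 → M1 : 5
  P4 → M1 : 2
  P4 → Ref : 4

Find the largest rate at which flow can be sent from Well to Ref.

Augment Well→Ref: bottleneck 11, flow now 11.
Augment Well→P5→Ref: bottleneck 2, flow now 13.
Augment Well→P4→Ref: bottleneck 2, flow now 15.
No augmenting path remains; maximum flow = 15.
In the residual graph, reachable from Well: {Well, P5}.
Min-cut edges: Well→P4 (2), Well→Ref (11), P5→Ref (2); capacity 2 + 11 + 2 = 15.
This cut is saturated, so no flow can exceed 15.

15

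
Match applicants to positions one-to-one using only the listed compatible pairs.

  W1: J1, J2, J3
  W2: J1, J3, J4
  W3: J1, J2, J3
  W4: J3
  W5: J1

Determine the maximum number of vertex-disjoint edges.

4

Unit-capacity flow: source→left, listed edges, right→sink; max matching = max flow.
Augmenting path W1→J1 (+1); matched 1.
Augmenting path W2→J3 (+1); matched 2.
Augmenting path W3→J2 (+1); matched 3.
Augmenting path W4→J3→W2→J4 (+1); matched 4.
No augmenting path remains; maximum matching = 4.
König certificate: {W2, J1, J2, J3} is a vertex cover of size 4 (every listed pair touches it), so no matching can be larger.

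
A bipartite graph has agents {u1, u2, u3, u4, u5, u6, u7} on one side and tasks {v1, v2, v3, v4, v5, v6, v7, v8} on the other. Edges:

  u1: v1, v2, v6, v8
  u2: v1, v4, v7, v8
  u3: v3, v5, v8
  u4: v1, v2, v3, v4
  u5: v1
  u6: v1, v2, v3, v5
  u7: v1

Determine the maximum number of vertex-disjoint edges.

6

Unit-capacity flow: source→left, listed edges, right→sink; max matching = max flow.
Augmenting path u1→v1 (+1); matched 1.
Augmenting path u2→v4 (+1); matched 2.
Augmenting path u3→v3 (+1); matched 3.
Augmenting path u4→v2 (+1); matched 4.
Augmenting path u6→v5 (+1); matched 5.
Augmenting path u5→v1→u1→v6 (+1); matched 6.
No augmenting path remains; maximum matching = 6.
König certificate: {u1, u2, u3, u4, u6, v1} is a vertex cover of size 6 (every listed pair touches it), so no matching can be larger.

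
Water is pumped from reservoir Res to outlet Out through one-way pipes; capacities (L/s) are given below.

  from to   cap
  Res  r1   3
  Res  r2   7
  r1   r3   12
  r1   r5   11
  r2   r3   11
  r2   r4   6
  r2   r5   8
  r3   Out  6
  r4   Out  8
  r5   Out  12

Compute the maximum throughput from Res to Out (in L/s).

10

Augment Res→r1→r3→Out: bottleneck 3, flow now 3.
Augment Res→r2→r3→Out: bottleneck 3, flow now 6.
Augment Res→r2→r4→Out: bottleneck 4, flow now 10.
No augmenting path remains; maximum flow = 10.
In the residual graph, reachable from Res: {Res}.
Min-cut edges: Res→r1 (3), Res→r2 (7); capacity 3 + 7 = 10.
This cut is saturated, so no flow can exceed 10.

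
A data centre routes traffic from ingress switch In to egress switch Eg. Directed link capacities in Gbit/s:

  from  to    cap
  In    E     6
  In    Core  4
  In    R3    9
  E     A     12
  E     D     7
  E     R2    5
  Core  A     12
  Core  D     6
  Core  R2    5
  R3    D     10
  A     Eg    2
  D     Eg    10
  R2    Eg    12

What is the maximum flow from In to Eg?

19

Augment In→E→A→Eg: bottleneck 2, flow now 2.
Augment In→E→D→Eg: bottleneck 4, flow now 6.
Augment In→Core→D→Eg: bottleneck 4, flow now 10.
Augment In→R3→D→Eg: bottleneck 2, flow now 12.
Augment In→R3→D→E→R2→Eg: bottleneck 4, flow now 16. (uses reverse residual edge)
Augment In→R3→D→Core→R2→Eg: bottleneck 3, flow now 19. (uses reverse residual edge)
No augmenting path remains; maximum flow = 19.
In the residual graph, reachable from In: {In}.
Min-cut edges: In→E (6), In→Core (4), In→R3 (9); capacity 6 + 4 + 9 = 19.
This cut is saturated, so no flow can exceed 19.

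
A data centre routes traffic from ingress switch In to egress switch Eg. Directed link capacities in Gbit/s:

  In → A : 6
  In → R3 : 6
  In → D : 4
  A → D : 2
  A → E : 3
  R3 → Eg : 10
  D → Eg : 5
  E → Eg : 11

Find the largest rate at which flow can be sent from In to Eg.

14

Augment In→R3→Eg: bottleneck 6, flow now 6.
Augment In→D→Eg: bottleneck 4, flow now 10.
Augment In→A→D→Eg: bottleneck 1, flow now 11.
Augment In→A→E→Eg: bottleneck 3, flow now 14.
No augmenting path remains; maximum flow = 14.
In the residual graph, reachable from In: {In, A, D}.
Min-cut edges: In→R3 (6), A→E (3), D→Eg (5); capacity 6 + 3 + 5 = 14.
This cut is saturated, so no flow can exceed 14.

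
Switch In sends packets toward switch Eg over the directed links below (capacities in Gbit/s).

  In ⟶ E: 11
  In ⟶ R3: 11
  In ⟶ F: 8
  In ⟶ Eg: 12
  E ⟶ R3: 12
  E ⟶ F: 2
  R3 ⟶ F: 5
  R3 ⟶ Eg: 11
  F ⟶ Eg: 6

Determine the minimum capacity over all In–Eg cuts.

29

Augment In→Eg: bottleneck 12, flow now 12.
Augment In→R3→Eg: bottleneck 11, flow now 23.
Augment In→F→Eg: bottleneck 6, flow now 29.
No augmenting path remains; maximum flow = 29.
By max-flow min-cut, the minimum cut capacity equals the max flow.
In the residual graph, reachable from In: {In, E, R3, F}.
Min-cut edges: In→Eg (12), R3→Eg (11), F→Eg (6); capacity 12 + 11 + 6 = 29.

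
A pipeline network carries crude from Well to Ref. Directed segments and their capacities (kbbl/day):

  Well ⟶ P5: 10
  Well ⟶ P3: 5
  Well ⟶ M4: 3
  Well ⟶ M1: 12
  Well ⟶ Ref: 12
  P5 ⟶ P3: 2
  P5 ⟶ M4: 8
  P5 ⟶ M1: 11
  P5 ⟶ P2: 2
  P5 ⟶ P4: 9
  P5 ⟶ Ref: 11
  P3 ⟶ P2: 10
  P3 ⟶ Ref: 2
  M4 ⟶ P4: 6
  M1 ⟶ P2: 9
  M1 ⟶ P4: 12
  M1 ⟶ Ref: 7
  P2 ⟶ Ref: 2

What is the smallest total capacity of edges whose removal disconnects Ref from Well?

33

Augment Well→Ref: bottleneck 12, flow now 12.
Augment Well→P5→Ref: bottleneck 10, flow now 22.
Augment Well→P3→Ref: bottleneck 2, flow now 24.
Augment Well→M1→Ref: bottleneck 7, flow now 31.
Augment Well→P3→P2→Ref: bottleneck 2, flow now 33.
No augmenting path remains; maximum flow = 33.
By max-flow min-cut, the minimum cut capacity equals the max flow.
In the residual graph, reachable from Well: {Well, P3, M4, M1, P2, P4}.
Min-cut edges: Well→P5 (10), Well→Ref (12), P3→Ref (2), M1→Ref (7), P2→Ref (2); capacity 10 + 12 + 2 + 7 + 2 = 33.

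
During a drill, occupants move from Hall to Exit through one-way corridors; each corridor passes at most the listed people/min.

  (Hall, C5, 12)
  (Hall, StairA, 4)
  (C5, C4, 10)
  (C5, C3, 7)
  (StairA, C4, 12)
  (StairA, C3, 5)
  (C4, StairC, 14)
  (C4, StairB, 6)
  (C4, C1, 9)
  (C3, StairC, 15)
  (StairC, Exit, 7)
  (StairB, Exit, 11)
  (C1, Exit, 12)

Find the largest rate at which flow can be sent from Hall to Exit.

16

Augment Hall→C5→C4→StairC→Exit: bottleneck 7, flow now 7.
Augment Hall→C5→C4→StairB→Exit: bottleneck 3, flow now 10.
Augment Hall→StairA→C4→StairB→Exit: bottleneck 3, flow now 13.
Augment Hall→StairA→C4→C1→Exit: bottleneck 1, flow now 14.
Augment Hall→C5→C3→StairC→C4→C1→Exit: bottleneck 2, flow now 16. (uses reverse residual edge)
No augmenting path remains; maximum flow = 16.
In the residual graph, reachable from Hall: {Hall}.
Min-cut edges: Hall→C5 (12), Hall→StairA (4); capacity 12 + 4 = 16.
This cut is saturated, so no flow can exceed 16.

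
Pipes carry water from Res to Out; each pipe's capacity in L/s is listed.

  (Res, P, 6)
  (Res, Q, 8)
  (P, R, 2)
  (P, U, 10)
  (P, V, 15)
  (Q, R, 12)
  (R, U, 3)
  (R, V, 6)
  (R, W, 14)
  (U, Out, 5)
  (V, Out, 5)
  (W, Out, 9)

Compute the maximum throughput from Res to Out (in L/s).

Augment Res→P→U→Out: bottleneck 5, flow now 5.
Augment Res→P→V→Out: bottleneck 1, flow now 6.
Augment Res→Q→R→V→Out: bottleneck 4, flow now 10.
Augment Res→Q→R→W→Out: bottleneck 4, flow now 14.
No augmenting path remains; maximum flow = 14.
In the residual graph, reachable from Res: {Res}.
Min-cut edges: Res→P (6), Res→Q (8); capacity 6 + 8 = 14.
This cut is saturated, so no flow can exceed 14.

14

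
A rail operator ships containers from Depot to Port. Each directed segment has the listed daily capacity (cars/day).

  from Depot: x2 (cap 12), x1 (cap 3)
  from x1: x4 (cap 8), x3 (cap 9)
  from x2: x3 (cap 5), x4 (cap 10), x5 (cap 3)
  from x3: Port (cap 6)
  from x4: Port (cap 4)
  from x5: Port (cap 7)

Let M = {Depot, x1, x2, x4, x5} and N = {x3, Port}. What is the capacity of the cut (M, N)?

Edges leaving {Depot, x1, x2, x4, x5}: x1→x3 (9), x2→x3 (5), x4→Port (4), x5→Port (7).
Cut capacity = 9 + 5 + 4 + 7 = 25.

25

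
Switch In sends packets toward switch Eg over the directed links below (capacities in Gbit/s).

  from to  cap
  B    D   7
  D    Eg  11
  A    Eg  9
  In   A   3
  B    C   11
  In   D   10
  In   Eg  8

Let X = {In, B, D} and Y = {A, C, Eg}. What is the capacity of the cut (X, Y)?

33

Edges leaving {In, B, D}: In→A (3), In→Eg (8), B→C (11), D→Eg (11).
Cut capacity = 3 + 8 + 11 + 11 = 33.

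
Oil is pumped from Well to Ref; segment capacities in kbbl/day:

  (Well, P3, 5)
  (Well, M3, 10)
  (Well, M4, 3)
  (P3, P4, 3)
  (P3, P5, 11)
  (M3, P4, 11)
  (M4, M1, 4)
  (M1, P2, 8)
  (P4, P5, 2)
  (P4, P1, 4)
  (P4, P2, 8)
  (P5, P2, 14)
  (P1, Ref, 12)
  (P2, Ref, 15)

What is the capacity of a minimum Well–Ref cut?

18

Augment Well→P3→P4→P1→Ref: bottleneck 3, flow now 3.
Augment Well→P3→P5→P2→Ref: bottleneck 2, flow now 5.
Augment Well→M3→P4→P1→Ref: bottleneck 1, flow now 6.
Augment Well→M3→P4→P2→Ref: bottleneck 8, flow now 14.
Augment Well→M4→M1→P2→Ref: bottleneck 3, flow now 17.
Augment Well→M3→P4→P5→P2→Ref: bottleneck 1, flow now 18.
No augmenting path remains; maximum flow = 18.
By max-flow min-cut, the minimum cut capacity equals the max flow.
In the residual graph, reachable from Well: {Well}.
Min-cut edges: Well→P3 (5), Well→M3 (10), Well→M4 (3); capacity 5 + 10 + 3 = 18.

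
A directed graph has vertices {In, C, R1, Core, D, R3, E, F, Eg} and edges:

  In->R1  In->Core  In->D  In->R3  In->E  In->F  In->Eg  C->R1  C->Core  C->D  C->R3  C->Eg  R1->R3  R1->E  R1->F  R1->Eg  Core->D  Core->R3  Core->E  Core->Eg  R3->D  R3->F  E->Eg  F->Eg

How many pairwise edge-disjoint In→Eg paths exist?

Assign every edge capacity 1; by Menger, the answer equals the max flow.
Path In→Eg (+1); total 1.
Path In→R1→Eg (+1); total 2.
Path In→Core→Eg (+1); total 3.
Path In→E→Eg (+1); total 4.
Path In→F→Eg (+1); total 5.
No residual In→Eg path; max flow = 5.
Certifying cut of size 5: {F→Eg, In→Core, In→E, In→Eg, In→R1}.

5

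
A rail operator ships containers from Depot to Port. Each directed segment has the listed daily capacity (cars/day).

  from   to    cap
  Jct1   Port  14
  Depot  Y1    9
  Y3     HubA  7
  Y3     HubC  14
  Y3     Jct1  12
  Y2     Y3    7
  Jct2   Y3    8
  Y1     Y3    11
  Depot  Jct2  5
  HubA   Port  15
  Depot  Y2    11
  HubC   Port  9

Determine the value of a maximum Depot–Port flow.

21

Augment Depot→Y2→Y3→HubA→Port: bottleneck 7, flow now 7.
Augment Depot→Y1→Y3→Jct1→Port: bottleneck 9, flow now 16.
Augment Depot→Jct2→Y3→Jct1→Port: bottleneck 3, flow now 19.
Augment Depot→Jct2→Y3→HubC→Port: bottleneck 2, flow now 21.
No augmenting path remains; maximum flow = 21.
In the residual graph, reachable from Depot: {Depot, Y2}.
Min-cut edges: Depot→Y1 (9), Depot→Jct2 (5), Y2→Y3 (7); capacity 9 + 5 + 7 = 21.
This cut is saturated, so no flow can exceed 21.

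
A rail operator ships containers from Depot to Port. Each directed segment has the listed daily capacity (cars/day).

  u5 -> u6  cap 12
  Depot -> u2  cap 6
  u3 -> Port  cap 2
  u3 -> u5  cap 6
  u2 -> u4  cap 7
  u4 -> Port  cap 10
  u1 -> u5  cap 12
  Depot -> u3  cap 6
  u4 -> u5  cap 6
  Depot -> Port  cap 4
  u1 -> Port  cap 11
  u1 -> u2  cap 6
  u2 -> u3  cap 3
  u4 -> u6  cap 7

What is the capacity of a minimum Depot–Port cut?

12

Augment Depot→Port: bottleneck 4, flow now 4.
Augment Depot→u3→Port: bottleneck 2, flow now 6.
Augment Depot→u2→u4→Port: bottleneck 6, flow now 12.
No augmenting path remains; maximum flow = 12.
By max-flow min-cut, the minimum cut capacity equals the max flow.
In the residual graph, reachable from Depot: {Depot, u3, u5, u6}.
Min-cut edges: Depot→u2 (6), Depot→Port (4), u3→Port (2); capacity 6 + 4 + 2 = 12.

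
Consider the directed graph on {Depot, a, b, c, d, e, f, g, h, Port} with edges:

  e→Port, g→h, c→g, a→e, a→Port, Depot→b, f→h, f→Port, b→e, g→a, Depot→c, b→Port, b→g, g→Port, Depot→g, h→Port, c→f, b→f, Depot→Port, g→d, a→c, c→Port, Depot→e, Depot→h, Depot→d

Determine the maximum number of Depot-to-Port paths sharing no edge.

Assign every edge capacity 1; by Menger, the answer equals the max flow.
Path Depot→Port (+1); total 1.
Path Depot→b→Port (+1); total 2.
Path Depot→c→Port (+1); total 3.
Path Depot→e→Port (+1); total 4.
Path Depot→g→Port (+1); total 5.
Path Depot→h→Port (+1); total 6.
No residual Depot→Port path; max flow = 6.
Certifying cut of size 6: {Depot→Port, Depot→b, Depot→c, Depot→e, Depot→g, Depot→h}.

6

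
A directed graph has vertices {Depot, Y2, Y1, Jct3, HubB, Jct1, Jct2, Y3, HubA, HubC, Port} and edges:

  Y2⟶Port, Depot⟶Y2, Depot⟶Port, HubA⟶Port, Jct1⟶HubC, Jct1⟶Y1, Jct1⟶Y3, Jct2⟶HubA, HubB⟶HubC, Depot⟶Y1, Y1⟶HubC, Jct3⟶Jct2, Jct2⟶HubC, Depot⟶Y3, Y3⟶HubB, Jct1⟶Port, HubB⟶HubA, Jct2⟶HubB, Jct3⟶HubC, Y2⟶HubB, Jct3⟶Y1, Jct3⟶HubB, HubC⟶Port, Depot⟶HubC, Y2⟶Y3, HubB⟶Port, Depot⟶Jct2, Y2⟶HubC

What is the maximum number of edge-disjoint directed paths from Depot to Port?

Assign every edge capacity 1; by Menger, the answer equals the max flow.
Path Depot→Port (+1); total 1.
Path Depot→Y2→Port (+1); total 2.
Path Depot→HubC→Port (+1); total 3.
Path Depot→Jct2→HubB→Port (+1); total 4.
Path Depot→Y3→HubB→HubA→Port (+1); total 5.
No residual Depot→Port path; max flow = 5.
Certifying cut of size 5: {Depot→Jct2, Depot→Port, Depot→Y2, Depot→Y3, HubC→Port}.

5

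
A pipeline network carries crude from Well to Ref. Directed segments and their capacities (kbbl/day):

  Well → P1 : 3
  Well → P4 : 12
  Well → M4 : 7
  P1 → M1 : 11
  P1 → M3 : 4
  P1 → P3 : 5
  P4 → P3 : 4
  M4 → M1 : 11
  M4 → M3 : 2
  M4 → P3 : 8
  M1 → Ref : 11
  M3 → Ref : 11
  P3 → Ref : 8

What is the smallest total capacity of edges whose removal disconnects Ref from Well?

14

Augment Well→P1→M1→Ref: bottleneck 3, flow now 3.
Augment Well→P4→P3→Ref: bottleneck 4, flow now 7.
Augment Well→M4→M1→Ref: bottleneck 7, flow now 14.
No augmenting path remains; maximum flow = 14.
By max-flow min-cut, the minimum cut capacity equals the max flow.
In the residual graph, reachable from Well: {Well, P4}.
Min-cut edges: Well→P1 (3), Well→M4 (7), P4→P3 (4); capacity 3 + 7 + 4 = 14.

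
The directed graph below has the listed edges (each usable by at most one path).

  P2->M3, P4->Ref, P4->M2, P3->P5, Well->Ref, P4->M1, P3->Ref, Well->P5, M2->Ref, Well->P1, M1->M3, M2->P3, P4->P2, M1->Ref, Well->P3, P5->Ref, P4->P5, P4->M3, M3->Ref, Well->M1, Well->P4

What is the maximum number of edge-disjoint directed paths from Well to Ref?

Assign every edge capacity 1; by Menger, the answer equals the max flow.
Path Well→Ref (+1); total 1.
Path Well→P4→Ref (+1); total 2.
Path Well→M1→Ref (+1); total 3.
Path Well→P3→Ref (+1); total 4.
Path Well→P5→Ref (+1); total 5.
No residual Well→Ref path; max flow = 5.
Certifying cut of size 5: {Well→M1, Well→P3, Well→P4, Well→P5, Well→Ref}.

5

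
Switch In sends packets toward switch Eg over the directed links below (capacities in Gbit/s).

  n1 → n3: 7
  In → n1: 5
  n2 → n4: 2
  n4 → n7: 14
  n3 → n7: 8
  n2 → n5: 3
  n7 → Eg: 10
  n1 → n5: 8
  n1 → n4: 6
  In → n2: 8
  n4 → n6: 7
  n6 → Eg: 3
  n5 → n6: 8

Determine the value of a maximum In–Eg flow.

10

Augment In→n1→n3→n7→Eg: bottleneck 5, flow now 5.
Augment In→n2→n4→n6→Eg: bottleneck 2, flow now 7.
Augment In→n2→n5→n6→Eg: bottleneck 1, flow now 8.
Augment In→n2→n5→n6→n4→n7→Eg: bottleneck 2, flow now 10. (uses reverse residual edge)
No augmenting path remains; maximum flow = 10.
In the residual graph, reachable from In: {In, n2}.
Min-cut edges: In→n1 (5), n2→n4 (2), n2→n5 (3); capacity 5 + 2 + 3 = 10.
This cut is saturated, so no flow can exceed 10.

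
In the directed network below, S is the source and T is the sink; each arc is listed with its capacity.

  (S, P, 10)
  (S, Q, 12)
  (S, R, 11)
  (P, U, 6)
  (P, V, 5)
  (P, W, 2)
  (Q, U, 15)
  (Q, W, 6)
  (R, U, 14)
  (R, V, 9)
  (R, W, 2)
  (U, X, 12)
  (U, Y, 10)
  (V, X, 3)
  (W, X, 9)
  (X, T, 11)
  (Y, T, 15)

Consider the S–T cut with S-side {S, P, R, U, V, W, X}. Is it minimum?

Given cut capacity: 12 + 10 + 11 = 33.
Augment S→P→U→X→T: bottleneck 6, flow now 6.
Augment S→P→V→X→T: bottleneck 3, flow now 9.
Augment S→P→W→X→T: bottleneck 1, flow now 10.
Augment S→Q→U→X→T: bottleneck 1, flow now 11.
Augment S→Q→U→Y→T: bottleneck 10, flow now 21.
No augmenting path remains; maximum flow = 21.
In the residual graph, reachable from S: {S, P, Q, R, U, V, W, X}.
Min-cut edges: U→Y (10), X→T (11); capacity 10 + 11 = 21.
Cut capacity 33 exceeds the max flow 21, so it is not minimum.

No — its capacity is 33, but the minimum cut has capacity 21.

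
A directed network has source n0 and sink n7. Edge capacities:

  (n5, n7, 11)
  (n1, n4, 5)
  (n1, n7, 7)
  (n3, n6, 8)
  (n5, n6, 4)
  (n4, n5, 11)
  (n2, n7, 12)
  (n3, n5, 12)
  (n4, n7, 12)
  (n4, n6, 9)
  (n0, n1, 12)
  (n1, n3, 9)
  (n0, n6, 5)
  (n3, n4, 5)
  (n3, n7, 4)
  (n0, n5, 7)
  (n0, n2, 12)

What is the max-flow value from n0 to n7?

31

Augment n0→n1→n7: bottleneck 7, flow now 7.
Augment n0→n2→n7: bottleneck 12, flow now 19.
Augment n0→n5→n7: bottleneck 7, flow now 26.
Augment n0→n1→n3→n7: bottleneck 4, flow now 30.
Augment n0→n1→n4→n7: bottleneck 1, flow now 31.
No augmenting path remains; maximum flow = 31.
In the residual graph, reachable from n0: {n0, n6}.
Min-cut edges: n0→n1 (12), n0→n2 (12), n0→n5 (7); capacity 12 + 12 + 7 = 31.
This cut is saturated, so no flow can exceed 31.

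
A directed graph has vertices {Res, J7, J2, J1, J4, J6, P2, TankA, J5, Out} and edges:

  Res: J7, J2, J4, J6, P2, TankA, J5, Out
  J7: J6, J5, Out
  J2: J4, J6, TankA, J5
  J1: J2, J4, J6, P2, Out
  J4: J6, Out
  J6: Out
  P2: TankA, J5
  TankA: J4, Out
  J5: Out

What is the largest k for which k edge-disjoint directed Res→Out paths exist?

Assign every edge capacity 1; by Menger, the answer equals the max flow.
Path Res→Out (+1); total 1.
Path Res→J7→Out (+1); total 2.
Path Res→J4→Out (+1); total 3.
Path Res→J6→Out (+1); total 4.
Path Res→TankA→Out (+1); total 5.
Path Res→J5→Out (+1); total 6.
No residual Res→Out path; max flow = 6.
Certifying cut of size 6: {J4→Out, J5→Out, J6→Out, Res→J7, Res→Out, TankA→Out}.

6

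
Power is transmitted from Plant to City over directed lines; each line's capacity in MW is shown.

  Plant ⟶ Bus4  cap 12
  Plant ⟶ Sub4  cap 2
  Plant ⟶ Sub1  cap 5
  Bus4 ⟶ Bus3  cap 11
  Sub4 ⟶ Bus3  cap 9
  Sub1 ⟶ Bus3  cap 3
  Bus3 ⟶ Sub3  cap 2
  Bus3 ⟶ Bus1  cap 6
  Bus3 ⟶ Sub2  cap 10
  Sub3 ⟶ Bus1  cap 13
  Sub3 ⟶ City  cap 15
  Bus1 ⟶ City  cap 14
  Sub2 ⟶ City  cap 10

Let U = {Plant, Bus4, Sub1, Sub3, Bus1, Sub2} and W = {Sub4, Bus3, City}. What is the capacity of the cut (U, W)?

55

Edges leaving {Plant, Bus4, Sub1, Sub3, Bus1, Sub2}: Plant→Sub4 (2), Bus4→Bus3 (11), Sub1→Bus3 (3), Sub3→City (15), Bus1→City (14), Sub2→City (10).
Cut capacity = 2 + 11 + 3 + 15 + 14 + 10 = 55.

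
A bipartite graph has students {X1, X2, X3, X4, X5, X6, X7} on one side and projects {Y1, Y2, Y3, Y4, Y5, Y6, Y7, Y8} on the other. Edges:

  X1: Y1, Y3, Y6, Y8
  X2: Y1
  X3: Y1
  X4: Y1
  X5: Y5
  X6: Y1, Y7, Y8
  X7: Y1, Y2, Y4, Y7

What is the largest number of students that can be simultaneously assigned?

5

Unit-capacity flow: source→left, listed edges, right→sink; max matching = max flow.
Augmenting path X1→Y1 (+1); matched 1.
Augmenting path X5→Y5 (+1); matched 2.
Augmenting path X6→Y7 (+1); matched 3.
Augmenting path X7→Y2 (+1); matched 4.
Augmenting path X2→Y1→X1→Y3 (+1); matched 5.
No augmenting path remains; maximum matching = 5.
König certificate: {X1, X5, X6, X7, Y1} is a vertex cover of size 5 (every listed pair touches it), so no matching can be larger.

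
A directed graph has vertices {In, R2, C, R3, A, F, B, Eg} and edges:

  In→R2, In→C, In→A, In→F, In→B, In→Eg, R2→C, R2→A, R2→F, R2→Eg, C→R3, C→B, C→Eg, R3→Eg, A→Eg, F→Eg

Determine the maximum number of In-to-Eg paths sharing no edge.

5

Assign every edge capacity 1; by Menger, the answer equals the max flow.
Path In→Eg (+1); total 1.
Path In→R2→Eg (+1); total 2.
Path In→C→Eg (+1); total 3.
Path In→A→Eg (+1); total 4.
Path In→F→Eg (+1); total 5.
No residual In→Eg path; max flow = 5.
Certifying cut of size 5: {In→A, In→C, In→Eg, In→F, In→R2}.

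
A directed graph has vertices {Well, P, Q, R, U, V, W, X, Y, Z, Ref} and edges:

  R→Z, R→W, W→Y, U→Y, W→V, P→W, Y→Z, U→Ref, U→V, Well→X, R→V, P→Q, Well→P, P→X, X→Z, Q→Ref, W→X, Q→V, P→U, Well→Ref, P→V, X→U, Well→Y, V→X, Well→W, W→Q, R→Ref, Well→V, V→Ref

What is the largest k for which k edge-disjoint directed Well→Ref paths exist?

Assign every edge capacity 1; by Menger, the answer equals the max flow.
Path Well→Ref (+1); total 1.
Path Well→V→Ref (+1); total 2.
Path Well→P→Q→Ref (+1); total 3.
Path Well→X→U→Ref (+1); total 4.
No residual Well→Ref path; max flow = 4.
Certifying cut of size 4: {Q→Ref, U→Ref, V→Ref, Well→Ref}.

4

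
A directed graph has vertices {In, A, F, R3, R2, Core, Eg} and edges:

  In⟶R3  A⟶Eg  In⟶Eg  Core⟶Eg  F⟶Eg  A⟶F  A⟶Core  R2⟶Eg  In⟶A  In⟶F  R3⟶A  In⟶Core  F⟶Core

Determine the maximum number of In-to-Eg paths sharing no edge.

4

Assign every edge capacity 1; by Menger, the answer equals the max flow.
Path In→Eg (+1); total 1.
Path In→A→Eg (+1); total 2.
Path In→F→Eg (+1); total 3.
Path In→Core→Eg (+1); total 4.
No residual In→Eg path; max flow = 4.
Certifying cut of size 4: {A→Eg, Core→Eg, F→Eg, In→Eg}.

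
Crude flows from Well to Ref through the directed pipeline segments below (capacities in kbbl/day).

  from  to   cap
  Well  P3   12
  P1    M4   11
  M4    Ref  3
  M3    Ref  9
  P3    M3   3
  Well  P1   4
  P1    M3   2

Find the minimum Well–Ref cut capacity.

Augment Well→P3→M3→Ref: bottleneck 3, flow now 3.
Augment Well→P1→M4→Ref: bottleneck 3, flow now 6.
Augment Well→P1→M3→Ref: bottleneck 1, flow now 7.
No augmenting path remains; maximum flow = 7.
By max-flow min-cut, the minimum cut capacity equals the max flow.
In the residual graph, reachable from Well: {Well, P3}.
Min-cut edges: Well→P1 (4), P3→M3 (3); capacity 4 + 3 = 7.

7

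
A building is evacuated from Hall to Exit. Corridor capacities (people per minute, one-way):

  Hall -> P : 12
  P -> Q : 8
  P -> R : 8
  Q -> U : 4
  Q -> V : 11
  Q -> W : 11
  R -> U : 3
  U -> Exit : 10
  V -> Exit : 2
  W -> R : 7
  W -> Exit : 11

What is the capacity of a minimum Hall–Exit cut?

11

Augment Hall→P→Q→U→Exit: bottleneck 4, flow now 4.
Augment Hall→P→Q→V→Exit: bottleneck 2, flow now 6.
Augment Hall→P→Q→W→Exit: bottleneck 2, flow now 8.
Augment Hall→P→R→U→Exit: bottleneck 3, flow now 11.
No augmenting path remains; maximum flow = 11.
By max-flow min-cut, the minimum cut capacity equals the max flow.
In the residual graph, reachable from Hall: {Hall, P, R}.
Min-cut edges: P→Q (8), R→U (3); capacity 8 + 3 = 11.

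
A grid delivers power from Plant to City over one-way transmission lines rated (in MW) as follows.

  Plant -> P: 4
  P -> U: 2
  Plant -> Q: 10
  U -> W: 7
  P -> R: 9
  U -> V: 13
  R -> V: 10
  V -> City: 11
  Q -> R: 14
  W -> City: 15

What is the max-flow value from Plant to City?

12

Augment Plant→P→R→V→City: bottleneck 4, flow now 4.
Augment Plant→Q→R→V→City: bottleneck 6, flow now 10.
Augment Plant→Q→R→P→U→V→City: bottleneck 1, flow now 11. (uses reverse residual edge)
Augment Plant→Q→R→P→U→W→City: bottleneck 1, flow now 12. (uses reverse residual edge)
No augmenting path remains; maximum flow = 12.
In the residual graph, reachable from Plant: {Plant, P, Q, R}.
Min-cut edges: P→U (2), R→V (10); capacity 2 + 10 = 12.
This cut is saturated, so no flow can exceed 12.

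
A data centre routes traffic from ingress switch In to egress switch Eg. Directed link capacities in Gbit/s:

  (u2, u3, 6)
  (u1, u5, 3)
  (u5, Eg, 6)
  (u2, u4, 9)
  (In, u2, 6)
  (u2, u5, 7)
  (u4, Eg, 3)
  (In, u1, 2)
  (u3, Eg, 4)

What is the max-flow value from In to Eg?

8

Augment In→u1→u5→Eg: bottleneck 2, flow now 2.
Augment In→u2→u3→Eg: bottleneck 4, flow now 6.
Augment In→u2→u4→Eg: bottleneck 2, flow now 8.
No augmenting path remains; maximum flow = 8.
In the residual graph, reachable from In: {In}.
Min-cut edges: In→u1 (2), In→u2 (6); capacity 2 + 6 = 8.
This cut is saturated, so no flow can exceed 8.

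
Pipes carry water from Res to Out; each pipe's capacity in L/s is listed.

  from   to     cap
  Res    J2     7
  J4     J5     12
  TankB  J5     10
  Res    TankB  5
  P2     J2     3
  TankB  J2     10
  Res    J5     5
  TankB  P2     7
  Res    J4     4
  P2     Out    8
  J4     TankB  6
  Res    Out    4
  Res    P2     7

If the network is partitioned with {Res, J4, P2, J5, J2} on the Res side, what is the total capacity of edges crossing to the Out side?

23

Edges leaving {Res, J4, P2, J5, J2}: Res→TankB (5), Res→Out (4), J4→TankB (6), P2→Out (8).
Cut capacity = 5 + 4 + 6 + 8 = 23.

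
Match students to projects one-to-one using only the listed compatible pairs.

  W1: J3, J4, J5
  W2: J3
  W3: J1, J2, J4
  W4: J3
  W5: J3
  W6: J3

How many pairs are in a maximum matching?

3

Unit-capacity flow: source→left, listed edges, right→sink; max matching = max flow.
Augmenting path W1→J3 (+1); matched 1.
Augmenting path W3→J1 (+1); matched 2.
Augmenting path W2→J3→W1→J4 (+1); matched 3.
No augmenting path remains; maximum matching = 3.
König certificate: {W1, W3, J3} is a vertex cover of size 3 (every listed pair touches it), so no matching can be larger.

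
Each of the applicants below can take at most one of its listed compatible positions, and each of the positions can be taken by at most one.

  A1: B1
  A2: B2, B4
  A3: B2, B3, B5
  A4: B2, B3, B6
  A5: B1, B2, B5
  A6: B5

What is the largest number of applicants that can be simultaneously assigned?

6

Unit-capacity flow: source→left, listed edges, right→sink; max matching = max flow.
Augmenting path A1→B1 (+1); matched 1.
Augmenting path A2→B2 (+1); matched 2.
Augmenting path A3→B3 (+1); matched 3.
Augmenting path A4→B6 (+1); matched 4.
Augmenting path A5→B5 (+1); matched 5.
Augmenting path A6→B5→A5→B2→A2→B4 (+1); matched 6.
No augmenting path remains; maximum matching = 6.
König certificate: {A1, A2, A3, A4, A5, A6} is a vertex cover of size 6 (every listed pair touches it), so no matching can be larger.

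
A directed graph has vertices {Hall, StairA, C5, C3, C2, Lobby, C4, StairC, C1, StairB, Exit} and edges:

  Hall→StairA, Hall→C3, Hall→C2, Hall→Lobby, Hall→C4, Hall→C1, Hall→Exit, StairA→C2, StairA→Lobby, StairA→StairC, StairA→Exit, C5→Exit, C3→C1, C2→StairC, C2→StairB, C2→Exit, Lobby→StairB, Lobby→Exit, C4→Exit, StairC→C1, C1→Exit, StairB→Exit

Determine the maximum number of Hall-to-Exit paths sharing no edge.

6

Assign every edge capacity 1; by Menger, the answer equals the max flow.
Path Hall→Exit (+1); total 1.
Path Hall→StairA→Exit (+1); total 2.
Path Hall→C2→Exit (+1); total 3.
Path Hall→Lobby→Exit (+1); total 4.
Path Hall→C4→Exit (+1); total 5.
Path Hall→C1→Exit (+1); total 6.
No residual Hall→Exit path; max flow = 6.
Certifying cut of size 6: {C1→Exit, Hall→C2, Hall→C4, Hall→Exit, Hall→Lobby, Hall→StairA}.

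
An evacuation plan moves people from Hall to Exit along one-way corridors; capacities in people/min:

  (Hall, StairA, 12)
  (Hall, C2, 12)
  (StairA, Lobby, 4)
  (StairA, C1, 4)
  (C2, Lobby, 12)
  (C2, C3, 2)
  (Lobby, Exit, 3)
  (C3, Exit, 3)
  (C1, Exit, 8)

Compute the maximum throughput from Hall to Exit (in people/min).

Augment Hall→StairA→Lobby→Exit: bottleneck 3, flow now 3.
Augment Hall→StairA→C1→Exit: bottleneck 4, flow now 7.
Augment Hall→C2→C3→Exit: bottleneck 2, flow now 9.
No augmenting path remains; maximum flow = 9.
In the residual graph, reachable from Hall: {Hall, StairA, C2, Lobby}.
Min-cut edges: StairA→C1 (4), C2→C3 (2), Lobby→Exit (3); capacity 4 + 2 + 3 = 9.
This cut is saturated, so no flow can exceed 9.

9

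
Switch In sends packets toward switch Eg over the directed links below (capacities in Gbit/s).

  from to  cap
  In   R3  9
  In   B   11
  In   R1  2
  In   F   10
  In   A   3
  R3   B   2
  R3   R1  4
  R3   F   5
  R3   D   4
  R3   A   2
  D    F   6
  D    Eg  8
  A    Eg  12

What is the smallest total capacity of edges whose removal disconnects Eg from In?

Augment In→A→Eg: bottleneck 3, flow now 3.
Augment In→R3→D→Eg: bottleneck 4, flow now 7.
Augment In→R3→A→Eg: bottleneck 2, flow now 9.
No augmenting path remains; maximum flow = 9.
By max-flow min-cut, the minimum cut capacity equals the max flow.
In the residual graph, reachable from In: {In, R3, B, R1, F}.
Min-cut edges: In→A (3), R3→D (4), R3→A (2); capacity 3 + 4 + 2 = 9.

9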